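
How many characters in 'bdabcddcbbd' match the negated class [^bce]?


Negated class [^bce] matches any char NOT in {b, c, e}
Scanning 'bdabcddcbbd':
  pos 0: 'b' -> no (excluded)
  pos 1: 'd' -> MATCH
  pos 2: 'a' -> MATCH
  pos 3: 'b' -> no (excluded)
  pos 4: 'c' -> no (excluded)
  pos 5: 'd' -> MATCH
  pos 6: 'd' -> MATCH
  pos 7: 'c' -> no (excluded)
  pos 8: 'b' -> no (excluded)
  pos 9: 'b' -> no (excluded)
  pos 10: 'd' -> MATCH
Total matches: 5

5


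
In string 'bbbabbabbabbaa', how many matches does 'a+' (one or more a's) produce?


Pattern 'a+' matches one or more consecutive a's.
String: 'bbbabbabbabbaa'
Scanning for runs of a:
  Match 1: 'a' (length 1)
  Match 2: 'a' (length 1)
  Match 3: 'a' (length 1)
  Match 4: 'aa' (length 2)
Total matches: 4

4


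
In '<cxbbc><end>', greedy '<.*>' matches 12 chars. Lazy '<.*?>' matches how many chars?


Greedy '<.*>' tries to match as MUCH as possible.
Lazy '<.*?>' tries to match as LITTLE as possible.

String: '<cxbbc><end>'
Greedy '<.*>' starts at first '<' and extends to the LAST '>': '<cxbbc><end>' (12 chars)
Lazy '<.*?>' starts at first '<' and stops at the FIRST '>': '<cxbbc>' (7 chars)

7


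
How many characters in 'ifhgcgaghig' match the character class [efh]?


Character class [efh] matches any of: {e, f, h}
Scanning string 'ifhgcgaghig' character by character:
  pos 0: 'i' -> no
  pos 1: 'f' -> MATCH
  pos 2: 'h' -> MATCH
  pos 3: 'g' -> no
  pos 4: 'c' -> no
  pos 5: 'g' -> no
  pos 6: 'a' -> no
  pos 7: 'g' -> no
  pos 8: 'h' -> MATCH
  pos 9: 'i' -> no
  pos 10: 'g' -> no
Total matches: 3

3


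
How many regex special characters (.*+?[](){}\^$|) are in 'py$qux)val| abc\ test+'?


Regex special characters are: . * + ? [ ] ( ) { } \ ^ $ |
Scanning 'py$qux)val| abc\ test+':
  pos 2: '$' -> SPECIAL
  pos 6: ')' -> SPECIAL
  pos 10: '|' -> SPECIAL
  pos 15: '\' -> SPECIAL
  pos 21: '+' -> SPECIAL
Special chars found: ['$', ')', '|', '\\', '+']
Total: 5

5


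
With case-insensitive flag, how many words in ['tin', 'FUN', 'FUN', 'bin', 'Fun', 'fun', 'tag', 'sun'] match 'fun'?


Case-insensitive matching: compare each word's lowercase form to 'fun'.
  'tin' -> lower='tin' -> no
  'FUN' -> lower='fun' -> MATCH
  'FUN' -> lower='fun' -> MATCH
  'bin' -> lower='bin' -> no
  'Fun' -> lower='fun' -> MATCH
  'fun' -> lower='fun' -> MATCH
  'tag' -> lower='tag' -> no
  'sun' -> lower='sun' -> no
Matches: ['FUN', 'FUN', 'Fun', 'fun']
Count: 4

4


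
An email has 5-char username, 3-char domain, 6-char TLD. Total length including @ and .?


An email address has format: username@domain.tld
Username length: 5
'@' character: 1
Domain length: 3
'.' character: 1
TLD length: 6
Total = 5 + 1 + 3 + 1 + 6 = 16

16


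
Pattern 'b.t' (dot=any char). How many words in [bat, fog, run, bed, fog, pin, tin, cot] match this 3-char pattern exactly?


Pattern 'b.t' means: starts with 'b', any single char, ends with 't'.
Checking each word (must be exactly 3 chars):
  'bat' (len=3): MATCH
  'fog' (len=3): no
  'run' (len=3): no
  'bed' (len=3): no
  'fog' (len=3): no
  'pin' (len=3): no
  'tin' (len=3): no
  'cot' (len=3): no
Matching words: ['bat']
Total: 1

1


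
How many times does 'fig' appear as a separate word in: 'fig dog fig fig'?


Scanning each word for exact match 'fig':
  Word 1: 'fig' -> MATCH
  Word 2: 'dog' -> no
  Word 3: 'fig' -> MATCH
  Word 4: 'fig' -> MATCH
Total matches: 3

3


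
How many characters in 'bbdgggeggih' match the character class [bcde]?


Character class [bcde] matches any of: {b, c, d, e}
Scanning string 'bbdgggeggih' character by character:
  pos 0: 'b' -> MATCH
  pos 1: 'b' -> MATCH
  pos 2: 'd' -> MATCH
  pos 3: 'g' -> no
  pos 4: 'g' -> no
  pos 5: 'g' -> no
  pos 6: 'e' -> MATCH
  pos 7: 'g' -> no
  pos 8: 'g' -> no
  pos 9: 'i' -> no
  pos 10: 'h' -> no
Total matches: 4

4


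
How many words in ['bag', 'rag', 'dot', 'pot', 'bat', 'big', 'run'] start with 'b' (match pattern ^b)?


Pattern ^b anchors to start of word. Check which words begin with 'b':
  'bag' -> MATCH (starts with 'b')
  'rag' -> no
  'dot' -> no
  'pot' -> no
  'bat' -> MATCH (starts with 'b')
  'big' -> MATCH (starts with 'b')
  'run' -> no
Matching words: ['bag', 'bat', 'big']
Count: 3

3


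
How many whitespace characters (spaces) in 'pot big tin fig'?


\s matches whitespace characters (spaces, tabs, etc.).
Text: 'pot big tin fig'
This text has 4 words separated by spaces.
Number of spaces = number of words - 1 = 4 - 1 = 3

3


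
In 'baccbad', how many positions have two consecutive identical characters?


Looking for consecutive identical characters in 'baccbad':
  pos 0-1: 'b' vs 'a' -> different
  pos 1-2: 'a' vs 'c' -> different
  pos 2-3: 'c' vs 'c' -> MATCH ('cc')
  pos 3-4: 'c' vs 'b' -> different
  pos 4-5: 'b' vs 'a' -> different
  pos 5-6: 'a' vs 'd' -> different
Consecutive identical pairs: ['cc']
Count: 1

1


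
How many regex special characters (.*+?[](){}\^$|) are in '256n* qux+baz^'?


Regex special characters are: . * + ? [ ] ( ) { } \ ^ $ |
Scanning '256n* qux+baz^':
  pos 4: '*' -> SPECIAL
  pos 9: '+' -> SPECIAL
  pos 13: '^' -> SPECIAL
Special chars found: ['*', '+', '^']
Total: 3

3


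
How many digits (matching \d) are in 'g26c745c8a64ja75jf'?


\d matches any digit 0-9.
Scanning 'g26c745c8a64ja75jf':
  pos 1: '2' -> DIGIT
  pos 2: '6' -> DIGIT
  pos 4: '7' -> DIGIT
  pos 5: '4' -> DIGIT
  pos 6: '5' -> DIGIT
  pos 8: '8' -> DIGIT
  pos 10: '6' -> DIGIT
  pos 11: '4' -> DIGIT
  pos 14: '7' -> DIGIT
  pos 15: '5' -> DIGIT
Digits found: ['2', '6', '7', '4', '5', '8', '6', '4', '7', '5']
Total: 10

10


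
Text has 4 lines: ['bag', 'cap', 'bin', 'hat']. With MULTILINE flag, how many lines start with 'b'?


With MULTILINE flag, ^ matches the start of each line.
Lines: ['bag', 'cap', 'bin', 'hat']
Checking which lines start with 'b':
  Line 1: 'bag' -> MATCH
  Line 2: 'cap' -> no
  Line 3: 'bin' -> MATCH
  Line 4: 'hat' -> no
Matching lines: ['bag', 'bin']
Count: 2

2


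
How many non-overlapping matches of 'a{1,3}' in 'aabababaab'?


Pattern 'a{1,3}' matches between 1 and 3 consecutive a's (greedy).
String: 'aabababaab'
Finding runs of a's and applying greedy matching:
  Run at pos 0: 'aa' (length 2)
  Run at pos 3: 'a' (length 1)
  Run at pos 5: 'a' (length 1)
  Run at pos 7: 'aa' (length 2)
Matches: ['aa', 'a', 'a', 'aa']
Count: 4

4


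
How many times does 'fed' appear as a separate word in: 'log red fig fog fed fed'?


Scanning each word for exact match 'fed':
  Word 1: 'log' -> no
  Word 2: 'red' -> no
  Word 3: 'fig' -> no
  Word 4: 'fog' -> no
  Word 5: 'fed' -> MATCH
  Word 6: 'fed' -> MATCH
Total matches: 2

2


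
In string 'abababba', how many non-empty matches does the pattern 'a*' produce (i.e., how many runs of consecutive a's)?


Pattern 'a*' matches zero or more a's. We want non-empty runs of consecutive a's.
String: 'abababba'
Walking through the string to find runs of a's:
  Run 1: positions 0-0 -> 'a'
  Run 2: positions 2-2 -> 'a'
  Run 3: positions 4-4 -> 'a'
  Run 4: positions 7-7 -> 'a'
Non-empty runs found: ['a', 'a', 'a', 'a']
Count: 4

4


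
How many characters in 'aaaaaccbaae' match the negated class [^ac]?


Negated class [^ac] matches any char NOT in {a, c}
Scanning 'aaaaaccbaae':
  pos 0: 'a' -> no (excluded)
  pos 1: 'a' -> no (excluded)
  pos 2: 'a' -> no (excluded)
  pos 3: 'a' -> no (excluded)
  pos 4: 'a' -> no (excluded)
  pos 5: 'c' -> no (excluded)
  pos 6: 'c' -> no (excluded)
  pos 7: 'b' -> MATCH
  pos 8: 'a' -> no (excluded)
  pos 9: 'a' -> no (excluded)
  pos 10: 'e' -> MATCH
Total matches: 2

2


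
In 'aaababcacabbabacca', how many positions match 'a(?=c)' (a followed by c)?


Lookahead 'a(?=c)' matches 'a' only when followed by 'c'.
String: 'aaababcacabbabacca'
Checking each position where char is 'a':
  pos 0: 'a' -> no (next='a')
  pos 1: 'a' -> no (next='a')
  pos 2: 'a' -> no (next='b')
  pos 4: 'a' -> no (next='b')
  pos 7: 'a' -> MATCH (next='c')
  pos 9: 'a' -> no (next='b')
  pos 12: 'a' -> no (next='b')
  pos 14: 'a' -> MATCH (next='c')
Matching positions: [7, 14]
Count: 2

2


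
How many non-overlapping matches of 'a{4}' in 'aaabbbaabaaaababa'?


Pattern 'a{4}' matches exactly 4 consecutive a's (greedy, non-overlapping).
String: 'aaabbbaabaaaababa'
Scanning for runs of a's:
  Run at pos 0: 'aaa' (length 3) -> 0 match(es)
  Run at pos 6: 'aa' (length 2) -> 0 match(es)
  Run at pos 9: 'aaaa' (length 4) -> 1 match(es)
  Run at pos 14: 'a' (length 1) -> 0 match(es)
  Run at pos 16: 'a' (length 1) -> 0 match(es)
Matches found: ['aaaa']
Total: 1

1


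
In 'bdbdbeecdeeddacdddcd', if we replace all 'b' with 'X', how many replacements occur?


re.sub('b', 'X', text) replaces every occurrence of 'b' with 'X'.
Text: 'bdbdbeecdeeddacdddcd'
Scanning for 'b':
  pos 0: 'b' -> replacement #1
  pos 2: 'b' -> replacement #2
  pos 4: 'b' -> replacement #3
Total replacements: 3

3


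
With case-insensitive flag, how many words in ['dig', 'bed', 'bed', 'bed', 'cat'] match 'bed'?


Case-insensitive matching: compare each word's lowercase form to 'bed'.
  'dig' -> lower='dig' -> no
  'bed' -> lower='bed' -> MATCH
  'bed' -> lower='bed' -> MATCH
  'bed' -> lower='bed' -> MATCH
  'cat' -> lower='cat' -> no
Matches: ['bed', 'bed', 'bed']
Count: 3

3


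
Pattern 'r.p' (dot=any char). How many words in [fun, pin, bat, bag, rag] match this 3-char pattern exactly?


Pattern 'r.p' means: starts with 'r', any single char, ends with 'p'.
Checking each word (must be exactly 3 chars):
  'fun' (len=3): no
  'pin' (len=3): no
  'bat' (len=3): no
  'bag' (len=3): no
  'rag' (len=3): no
Matching words: []
Total: 0

0


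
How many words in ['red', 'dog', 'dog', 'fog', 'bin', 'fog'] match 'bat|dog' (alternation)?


Alternation 'bat|dog' matches either 'bat' or 'dog'.
Checking each word:
  'red' -> no
  'dog' -> MATCH
  'dog' -> MATCH
  'fog' -> no
  'bin' -> no
  'fog' -> no
Matches: ['dog', 'dog']
Count: 2

2


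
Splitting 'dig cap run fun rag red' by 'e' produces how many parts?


Splitting by 'e' breaks the string at each occurrence of the separator.
Text: 'dig cap run fun rag red'
Parts after split:
  Part 1: 'dig cap run fun rag r'
  Part 2: 'd'
Total parts: 2

2


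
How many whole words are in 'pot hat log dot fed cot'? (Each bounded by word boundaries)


Word boundaries (\b) mark the start/end of each word.
Text: 'pot hat log dot fed cot'
Splitting by whitespace:
  Word 1: 'pot'
  Word 2: 'hat'
  Word 3: 'log'
  Word 4: 'dot'
  Word 5: 'fed'
  Word 6: 'cot'
Total whole words: 6

6


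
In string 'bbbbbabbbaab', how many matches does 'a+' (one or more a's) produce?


Pattern 'a+' matches one or more consecutive a's.
String: 'bbbbbabbbaab'
Scanning for runs of a:
  Match 1: 'a' (length 1)
  Match 2: 'aa' (length 2)
Total matches: 2

2


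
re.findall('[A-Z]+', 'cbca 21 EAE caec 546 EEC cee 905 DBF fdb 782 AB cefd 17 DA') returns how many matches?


Pattern '[A-Z]+' finds one or more uppercase letters.
Text: 'cbca 21 EAE caec 546 EEC cee 905 DBF fdb 782 AB cefd 17 DA'
Scanning for matches:
  Match 1: 'EAE'
  Match 2: 'EEC'
  Match 3: 'DBF'
  Match 4: 'AB'
  Match 5: 'DA'
Total matches: 5

5


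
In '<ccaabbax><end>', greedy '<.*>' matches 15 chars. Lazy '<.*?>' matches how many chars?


Greedy '<.*>' tries to match as MUCH as possible.
Lazy '<.*?>' tries to match as LITTLE as possible.

String: '<ccaabbax><end>'
Greedy '<.*>' starts at first '<' and extends to the LAST '>': '<ccaabbax><end>' (15 chars)
Lazy '<.*?>' starts at first '<' and stops at the FIRST '>': '<ccaabbax>' (10 chars)

10


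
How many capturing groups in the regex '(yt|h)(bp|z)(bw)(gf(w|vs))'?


To count capturing groups, count each '(' that starts a group.
Pattern: '(yt|h)(bp|z)(bw)(gf(w|vs))'
Walking through the pattern:
  Position 0: '(' -> group #1
  Position 6: '(' -> group #2
  Position 12: '(' -> group #3
  Position 16: '(' -> group #4
  Position 19: '(' -> group #5
Total capturing groups: 5

5


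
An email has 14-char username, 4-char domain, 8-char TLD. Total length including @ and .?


An email address has format: username@domain.tld
Username length: 14
'@' character: 1
Domain length: 4
'.' character: 1
TLD length: 8
Total = 14 + 1 + 4 + 1 + 8 = 28

28


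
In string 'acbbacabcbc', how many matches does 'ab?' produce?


Pattern 'ab?' matches 'a' optionally followed by 'b'.
String: 'acbbacabcbc'
Scanning left to right for 'a' then checking next char:
  Match 1: 'a' (a not followed by b)
  Match 2: 'a' (a not followed by b)
  Match 3: 'ab' (a followed by b)
Total matches: 3

3


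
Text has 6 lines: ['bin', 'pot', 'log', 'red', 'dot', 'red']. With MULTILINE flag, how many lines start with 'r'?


With MULTILINE flag, ^ matches the start of each line.
Lines: ['bin', 'pot', 'log', 'red', 'dot', 'red']
Checking which lines start with 'r':
  Line 1: 'bin' -> no
  Line 2: 'pot' -> no
  Line 3: 'log' -> no
  Line 4: 'red' -> MATCH
  Line 5: 'dot' -> no
  Line 6: 'red' -> MATCH
Matching lines: ['red', 'red']
Count: 2

2


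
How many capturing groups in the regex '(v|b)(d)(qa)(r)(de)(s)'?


To count capturing groups, count each '(' that starts a group.
Pattern: '(v|b)(d)(qa)(r)(de)(s)'
Walking through the pattern:
  Position 0: '(' -> group #1
  Position 5: '(' -> group #2
  Position 8: '(' -> group #3
  Position 12: '(' -> group #4
  Position 15: '(' -> group #5
  Position 19: '(' -> group #6
Total capturing groups: 6

6


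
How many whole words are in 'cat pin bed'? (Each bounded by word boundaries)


Word boundaries (\b) mark the start/end of each word.
Text: 'cat pin bed'
Splitting by whitespace:
  Word 1: 'cat'
  Word 2: 'pin'
  Word 3: 'bed'
Total whole words: 3

3


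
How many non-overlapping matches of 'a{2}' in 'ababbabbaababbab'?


Pattern 'a{2}' matches exactly 2 consecutive a's (greedy, non-overlapping).
String: 'ababbabbaababbab'
Scanning for runs of a's:
  Run at pos 0: 'a' (length 1) -> 0 match(es)
  Run at pos 2: 'a' (length 1) -> 0 match(es)
  Run at pos 5: 'a' (length 1) -> 0 match(es)
  Run at pos 8: 'aa' (length 2) -> 1 match(es)
  Run at pos 11: 'a' (length 1) -> 0 match(es)
  Run at pos 14: 'a' (length 1) -> 0 match(es)
Matches found: ['aa']
Total: 1

1


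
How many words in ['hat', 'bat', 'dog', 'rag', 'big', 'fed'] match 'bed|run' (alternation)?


Alternation 'bed|run' matches either 'bed' or 'run'.
Checking each word:
  'hat' -> no
  'bat' -> no
  'dog' -> no
  'rag' -> no
  'big' -> no
  'fed' -> no
Matches: []
Count: 0

0


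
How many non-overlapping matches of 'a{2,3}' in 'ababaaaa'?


Pattern 'a{2,3}' matches between 2 and 3 consecutive a's (greedy).
String: 'ababaaaa'
Finding runs of a's and applying greedy matching:
  Run at pos 0: 'a' (length 1)
  Run at pos 2: 'a' (length 1)
  Run at pos 4: 'aaaa' (length 4)
Matches: ['aaa']
Count: 1

1


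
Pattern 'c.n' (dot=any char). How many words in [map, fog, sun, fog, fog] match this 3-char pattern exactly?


Pattern 'c.n' means: starts with 'c', any single char, ends with 'n'.
Checking each word (must be exactly 3 chars):
  'map' (len=3): no
  'fog' (len=3): no
  'sun' (len=3): no
  'fog' (len=3): no
  'fog' (len=3): no
Matching words: []
Total: 0

0


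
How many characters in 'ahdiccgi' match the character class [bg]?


Character class [bg] matches any of: {b, g}
Scanning string 'ahdiccgi' character by character:
  pos 0: 'a' -> no
  pos 1: 'h' -> no
  pos 2: 'd' -> no
  pos 3: 'i' -> no
  pos 4: 'c' -> no
  pos 5: 'c' -> no
  pos 6: 'g' -> MATCH
  pos 7: 'i' -> no
Total matches: 1

1


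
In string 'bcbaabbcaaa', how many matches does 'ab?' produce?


Pattern 'ab?' matches 'a' optionally followed by 'b'.
String: 'bcbaabbcaaa'
Scanning left to right for 'a' then checking next char:
  Match 1: 'a' (a not followed by b)
  Match 2: 'ab' (a followed by b)
  Match 3: 'a' (a not followed by b)
  Match 4: 'a' (a not followed by b)
  Match 5: 'a' (a not followed by b)
Total matches: 5

5


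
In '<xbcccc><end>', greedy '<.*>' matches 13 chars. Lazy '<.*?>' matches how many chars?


Greedy '<.*>' tries to match as MUCH as possible.
Lazy '<.*?>' tries to match as LITTLE as possible.

String: '<xbcccc><end>'
Greedy '<.*>' starts at first '<' and extends to the LAST '>': '<xbcccc><end>' (13 chars)
Lazy '<.*?>' starts at first '<' and stops at the FIRST '>': '<xbcccc>' (8 chars)

8


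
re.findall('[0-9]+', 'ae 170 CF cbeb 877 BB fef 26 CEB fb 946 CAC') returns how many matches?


Pattern '[0-9]+' finds one or more digits.
Text: 'ae 170 CF cbeb 877 BB fef 26 CEB fb 946 CAC'
Scanning for matches:
  Match 1: '170'
  Match 2: '877'
  Match 3: '26'
  Match 4: '946'
Total matches: 4

4


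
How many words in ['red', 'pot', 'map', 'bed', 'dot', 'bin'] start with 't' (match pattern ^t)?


Pattern ^t anchors to start of word. Check which words begin with 't':
  'red' -> no
  'pot' -> no
  'map' -> no
  'bed' -> no
  'dot' -> no
  'bin' -> no
Matching words: []
Count: 0

0


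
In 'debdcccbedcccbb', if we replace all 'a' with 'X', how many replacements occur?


re.sub('a', 'X', text) replaces every occurrence of 'a' with 'X'.
Text: 'debdcccbedcccbb'
Scanning for 'a':
Total replacements: 0

0


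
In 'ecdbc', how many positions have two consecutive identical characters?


Looking for consecutive identical characters in 'ecdbc':
  pos 0-1: 'e' vs 'c' -> different
  pos 1-2: 'c' vs 'd' -> different
  pos 2-3: 'd' vs 'b' -> different
  pos 3-4: 'b' vs 'c' -> different
Consecutive identical pairs: []
Count: 0

0


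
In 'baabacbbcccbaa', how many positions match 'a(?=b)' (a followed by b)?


Lookahead 'a(?=b)' matches 'a' only when followed by 'b'.
String: 'baabacbbcccbaa'
Checking each position where char is 'a':
  pos 1: 'a' -> no (next='a')
  pos 2: 'a' -> MATCH (next='b')
  pos 4: 'a' -> no (next='c')
  pos 12: 'a' -> no (next='a')
Matching positions: [2]
Count: 1

1


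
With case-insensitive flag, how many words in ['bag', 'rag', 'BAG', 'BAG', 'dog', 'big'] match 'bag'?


Case-insensitive matching: compare each word's lowercase form to 'bag'.
  'bag' -> lower='bag' -> MATCH
  'rag' -> lower='rag' -> no
  'BAG' -> lower='bag' -> MATCH
  'BAG' -> lower='bag' -> MATCH
  'dog' -> lower='dog' -> no
  'big' -> lower='big' -> no
Matches: ['bag', 'BAG', 'BAG']
Count: 3

3


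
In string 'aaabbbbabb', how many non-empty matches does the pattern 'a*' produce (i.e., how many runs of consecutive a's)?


Pattern 'a*' matches zero or more a's. We want non-empty runs of consecutive a's.
String: 'aaabbbbabb'
Walking through the string to find runs of a's:
  Run 1: positions 0-2 -> 'aaa'
  Run 2: positions 7-7 -> 'a'
Non-empty runs found: ['aaa', 'a']
Count: 2

2


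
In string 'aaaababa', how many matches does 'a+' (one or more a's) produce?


Pattern 'a+' matches one or more consecutive a's.
String: 'aaaababa'
Scanning for runs of a:
  Match 1: 'aaaa' (length 4)
  Match 2: 'a' (length 1)
  Match 3: 'a' (length 1)
Total matches: 3

3


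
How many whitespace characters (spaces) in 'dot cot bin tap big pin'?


\s matches whitespace characters (spaces, tabs, etc.).
Text: 'dot cot bin tap big pin'
This text has 6 words separated by spaces.
Number of spaces = number of words - 1 = 6 - 1 = 5

5


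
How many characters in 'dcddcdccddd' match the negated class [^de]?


Negated class [^de] matches any char NOT in {d, e}
Scanning 'dcddcdccddd':
  pos 0: 'd' -> no (excluded)
  pos 1: 'c' -> MATCH
  pos 2: 'd' -> no (excluded)
  pos 3: 'd' -> no (excluded)
  pos 4: 'c' -> MATCH
  pos 5: 'd' -> no (excluded)
  pos 6: 'c' -> MATCH
  pos 7: 'c' -> MATCH
  pos 8: 'd' -> no (excluded)
  pos 9: 'd' -> no (excluded)
  pos 10: 'd' -> no (excluded)
Total matches: 4

4


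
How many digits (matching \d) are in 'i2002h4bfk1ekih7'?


\d matches any digit 0-9.
Scanning 'i2002h4bfk1ekih7':
  pos 1: '2' -> DIGIT
  pos 2: '0' -> DIGIT
  pos 3: '0' -> DIGIT
  pos 4: '2' -> DIGIT
  pos 6: '4' -> DIGIT
  pos 10: '1' -> DIGIT
  pos 15: '7' -> DIGIT
Digits found: ['2', '0', '0', '2', '4', '1', '7']
Total: 7

7


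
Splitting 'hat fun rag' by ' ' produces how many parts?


Splitting by ' ' breaks the string at each occurrence of the separator.
Text: 'hat fun rag'
Parts after split:
  Part 1: 'hat'
  Part 2: 'fun'
  Part 3: 'rag'
Total parts: 3

3


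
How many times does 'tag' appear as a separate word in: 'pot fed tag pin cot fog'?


Scanning each word for exact match 'tag':
  Word 1: 'pot' -> no
  Word 2: 'fed' -> no
  Word 3: 'tag' -> MATCH
  Word 4: 'pin' -> no
  Word 5: 'cot' -> no
  Word 6: 'fog' -> no
Total matches: 1

1


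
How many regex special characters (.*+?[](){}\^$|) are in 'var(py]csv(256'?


Regex special characters are: . * + ? [ ] ( ) { } \ ^ $ |
Scanning 'var(py]csv(256':
  pos 3: '(' -> SPECIAL
  pos 6: ']' -> SPECIAL
  pos 10: '(' -> SPECIAL
Special chars found: ['(', ']', '(']
Total: 3

3


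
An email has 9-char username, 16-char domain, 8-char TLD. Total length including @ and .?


An email address has format: username@domain.tld
Username length: 9
'@' character: 1
Domain length: 16
'.' character: 1
TLD length: 8
Total = 9 + 1 + 16 + 1 + 8 = 35

35


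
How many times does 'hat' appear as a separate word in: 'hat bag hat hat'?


Scanning each word for exact match 'hat':
  Word 1: 'hat' -> MATCH
  Word 2: 'bag' -> no
  Word 3: 'hat' -> MATCH
  Word 4: 'hat' -> MATCH
Total matches: 3

3


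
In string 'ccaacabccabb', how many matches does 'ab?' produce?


Pattern 'ab?' matches 'a' optionally followed by 'b'.
String: 'ccaacabccabb'
Scanning left to right for 'a' then checking next char:
  Match 1: 'a' (a not followed by b)
  Match 2: 'a' (a not followed by b)
  Match 3: 'ab' (a followed by b)
  Match 4: 'ab' (a followed by b)
Total matches: 4

4


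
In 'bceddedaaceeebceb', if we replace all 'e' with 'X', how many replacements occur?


re.sub('e', 'X', text) replaces every occurrence of 'e' with 'X'.
Text: 'bceddedaaceeebceb'
Scanning for 'e':
  pos 2: 'e' -> replacement #1
  pos 5: 'e' -> replacement #2
  pos 10: 'e' -> replacement #3
  pos 11: 'e' -> replacement #4
  pos 12: 'e' -> replacement #5
  pos 15: 'e' -> replacement #6
Total replacements: 6

6


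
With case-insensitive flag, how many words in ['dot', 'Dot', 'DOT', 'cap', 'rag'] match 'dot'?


Case-insensitive matching: compare each word's lowercase form to 'dot'.
  'dot' -> lower='dot' -> MATCH
  'Dot' -> lower='dot' -> MATCH
  'DOT' -> lower='dot' -> MATCH
  'cap' -> lower='cap' -> no
  'rag' -> lower='rag' -> no
Matches: ['dot', 'Dot', 'DOT']
Count: 3

3


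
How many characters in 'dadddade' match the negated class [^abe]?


Negated class [^abe] matches any char NOT in {a, b, e}
Scanning 'dadddade':
  pos 0: 'd' -> MATCH
  pos 1: 'a' -> no (excluded)
  pos 2: 'd' -> MATCH
  pos 3: 'd' -> MATCH
  pos 4: 'd' -> MATCH
  pos 5: 'a' -> no (excluded)
  pos 6: 'd' -> MATCH
  pos 7: 'e' -> no (excluded)
Total matches: 5

5


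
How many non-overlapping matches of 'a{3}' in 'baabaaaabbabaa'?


Pattern 'a{3}' matches exactly 3 consecutive a's (greedy, non-overlapping).
String: 'baabaaaabbabaa'
Scanning for runs of a's:
  Run at pos 1: 'aa' (length 2) -> 0 match(es)
  Run at pos 4: 'aaaa' (length 4) -> 1 match(es)
  Run at pos 10: 'a' (length 1) -> 0 match(es)
  Run at pos 12: 'aa' (length 2) -> 0 match(es)
Matches found: ['aaa']
Total: 1

1


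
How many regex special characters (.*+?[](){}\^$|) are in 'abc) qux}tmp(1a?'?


Regex special characters are: . * + ? [ ] ( ) { } \ ^ $ |
Scanning 'abc) qux}tmp(1a?':
  pos 3: ')' -> SPECIAL
  pos 8: '}' -> SPECIAL
  pos 12: '(' -> SPECIAL
  pos 15: '?' -> SPECIAL
Special chars found: [')', '}', '(', '?']
Total: 4

4


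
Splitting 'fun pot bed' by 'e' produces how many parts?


Splitting by 'e' breaks the string at each occurrence of the separator.
Text: 'fun pot bed'
Parts after split:
  Part 1: 'fun pot b'
  Part 2: 'd'
Total parts: 2

2


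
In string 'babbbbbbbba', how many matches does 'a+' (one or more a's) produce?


Pattern 'a+' matches one or more consecutive a's.
String: 'babbbbbbbba'
Scanning for runs of a:
  Match 1: 'a' (length 1)
  Match 2: 'a' (length 1)
Total matches: 2

2


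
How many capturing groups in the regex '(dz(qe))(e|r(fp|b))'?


To count capturing groups, count each '(' that starts a group.
Pattern: '(dz(qe))(e|r(fp|b))'
Walking through the pattern:
  Position 0: '(' -> group #1
  Position 3: '(' -> group #2
  Position 8: '(' -> group #3
  Position 12: '(' -> group #4
Total capturing groups: 4

4


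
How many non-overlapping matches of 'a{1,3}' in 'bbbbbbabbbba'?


Pattern 'a{1,3}' matches between 1 and 3 consecutive a's (greedy).
String: 'bbbbbbabbbba'
Finding runs of a's and applying greedy matching:
  Run at pos 6: 'a' (length 1)
  Run at pos 11: 'a' (length 1)
Matches: ['a', 'a']
Count: 2

2


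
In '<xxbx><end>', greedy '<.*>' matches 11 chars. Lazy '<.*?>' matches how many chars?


Greedy '<.*>' tries to match as MUCH as possible.
Lazy '<.*?>' tries to match as LITTLE as possible.

String: '<xxbx><end>'
Greedy '<.*>' starts at first '<' and extends to the LAST '>': '<xxbx><end>' (11 chars)
Lazy '<.*?>' starts at first '<' and stops at the FIRST '>': '<xxbx>' (6 chars)

6


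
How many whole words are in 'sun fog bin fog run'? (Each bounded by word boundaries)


Word boundaries (\b) mark the start/end of each word.
Text: 'sun fog bin fog run'
Splitting by whitespace:
  Word 1: 'sun'
  Word 2: 'fog'
  Word 3: 'bin'
  Word 4: 'fog'
  Word 5: 'run'
Total whole words: 5

5


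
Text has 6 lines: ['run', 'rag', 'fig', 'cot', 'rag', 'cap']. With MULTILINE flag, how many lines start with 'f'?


With MULTILINE flag, ^ matches the start of each line.
Lines: ['run', 'rag', 'fig', 'cot', 'rag', 'cap']
Checking which lines start with 'f':
  Line 1: 'run' -> no
  Line 2: 'rag' -> no
  Line 3: 'fig' -> MATCH
  Line 4: 'cot' -> no
  Line 5: 'rag' -> no
  Line 6: 'cap' -> no
Matching lines: ['fig']
Count: 1

1


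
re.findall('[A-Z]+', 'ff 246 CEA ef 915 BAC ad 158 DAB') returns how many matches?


Pattern '[A-Z]+' finds one or more uppercase letters.
Text: 'ff 246 CEA ef 915 BAC ad 158 DAB'
Scanning for matches:
  Match 1: 'CEA'
  Match 2: 'BAC'
  Match 3: 'DAB'
Total matches: 3

3


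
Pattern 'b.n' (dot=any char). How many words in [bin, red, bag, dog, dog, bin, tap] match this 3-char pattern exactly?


Pattern 'b.n' means: starts with 'b', any single char, ends with 'n'.
Checking each word (must be exactly 3 chars):
  'bin' (len=3): MATCH
  'red' (len=3): no
  'bag' (len=3): no
  'dog' (len=3): no
  'dog' (len=3): no
  'bin' (len=3): MATCH
  'tap' (len=3): no
Matching words: ['bin', 'bin']
Total: 2

2


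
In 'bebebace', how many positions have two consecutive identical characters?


Looking for consecutive identical characters in 'bebebace':
  pos 0-1: 'b' vs 'e' -> different
  pos 1-2: 'e' vs 'b' -> different
  pos 2-3: 'b' vs 'e' -> different
  pos 3-4: 'e' vs 'b' -> different
  pos 4-5: 'b' vs 'a' -> different
  pos 5-6: 'a' vs 'c' -> different
  pos 6-7: 'c' vs 'e' -> different
Consecutive identical pairs: []
Count: 0

0


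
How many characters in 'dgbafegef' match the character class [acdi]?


Character class [acdi] matches any of: {a, c, d, i}
Scanning string 'dgbafegef' character by character:
  pos 0: 'd' -> MATCH
  pos 1: 'g' -> no
  pos 2: 'b' -> no
  pos 3: 'a' -> MATCH
  pos 4: 'f' -> no
  pos 5: 'e' -> no
  pos 6: 'g' -> no
  pos 7: 'e' -> no
  pos 8: 'f' -> no
Total matches: 2

2


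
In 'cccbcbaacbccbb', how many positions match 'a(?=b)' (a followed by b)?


Lookahead 'a(?=b)' matches 'a' only when followed by 'b'.
String: 'cccbcbaacbccbb'
Checking each position where char is 'a':
  pos 6: 'a' -> no (next='a')
  pos 7: 'a' -> no (next='c')
Matching positions: []
Count: 0

0


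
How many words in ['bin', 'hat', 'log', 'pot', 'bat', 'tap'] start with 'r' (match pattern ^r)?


Pattern ^r anchors to start of word. Check which words begin with 'r':
  'bin' -> no
  'hat' -> no
  'log' -> no
  'pot' -> no
  'bat' -> no
  'tap' -> no
Matching words: []
Count: 0

0


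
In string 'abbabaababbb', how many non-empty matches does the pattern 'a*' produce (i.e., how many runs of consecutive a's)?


Pattern 'a*' matches zero or more a's. We want non-empty runs of consecutive a's.
String: 'abbabaababbb'
Walking through the string to find runs of a's:
  Run 1: positions 0-0 -> 'a'
  Run 2: positions 3-3 -> 'a'
  Run 3: positions 5-6 -> 'aa'
  Run 4: positions 8-8 -> 'a'
Non-empty runs found: ['a', 'a', 'aa', 'a']
Count: 4

4


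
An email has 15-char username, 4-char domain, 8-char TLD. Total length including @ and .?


An email address has format: username@domain.tld
Username length: 15
'@' character: 1
Domain length: 4
'.' character: 1
TLD length: 8
Total = 15 + 1 + 4 + 1 + 8 = 29

29


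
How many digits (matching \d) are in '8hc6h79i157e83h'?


\d matches any digit 0-9.
Scanning '8hc6h79i157e83h':
  pos 0: '8' -> DIGIT
  pos 3: '6' -> DIGIT
  pos 5: '7' -> DIGIT
  pos 6: '9' -> DIGIT
  pos 8: '1' -> DIGIT
  pos 9: '5' -> DIGIT
  pos 10: '7' -> DIGIT
  pos 12: '8' -> DIGIT
  pos 13: '3' -> DIGIT
Digits found: ['8', '6', '7', '9', '1', '5', '7', '8', '3']
Total: 9

9


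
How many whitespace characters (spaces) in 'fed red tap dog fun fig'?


\s matches whitespace characters (spaces, tabs, etc.).
Text: 'fed red tap dog fun fig'
This text has 6 words separated by spaces.
Number of spaces = number of words - 1 = 6 - 1 = 5

5


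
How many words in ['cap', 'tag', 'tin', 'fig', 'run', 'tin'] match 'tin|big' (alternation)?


Alternation 'tin|big' matches either 'tin' or 'big'.
Checking each word:
  'cap' -> no
  'tag' -> no
  'tin' -> MATCH
  'fig' -> no
  'run' -> no
  'tin' -> MATCH
Matches: ['tin', 'tin']
Count: 2

2


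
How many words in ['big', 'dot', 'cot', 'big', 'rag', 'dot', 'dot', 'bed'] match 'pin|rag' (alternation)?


Alternation 'pin|rag' matches either 'pin' or 'rag'.
Checking each word:
  'big' -> no
  'dot' -> no
  'cot' -> no
  'big' -> no
  'rag' -> MATCH
  'dot' -> no
  'dot' -> no
  'bed' -> no
Matches: ['rag']
Count: 1

1


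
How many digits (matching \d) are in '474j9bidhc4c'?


\d matches any digit 0-9.
Scanning '474j9bidhc4c':
  pos 0: '4' -> DIGIT
  pos 1: '7' -> DIGIT
  pos 2: '4' -> DIGIT
  pos 4: '9' -> DIGIT
  pos 10: '4' -> DIGIT
Digits found: ['4', '7', '4', '9', '4']
Total: 5

5


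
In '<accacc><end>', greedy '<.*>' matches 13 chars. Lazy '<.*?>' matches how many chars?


Greedy '<.*>' tries to match as MUCH as possible.
Lazy '<.*?>' tries to match as LITTLE as possible.

String: '<accacc><end>'
Greedy '<.*>' starts at first '<' and extends to the LAST '>': '<accacc><end>' (13 chars)
Lazy '<.*?>' starts at first '<' and stops at the FIRST '>': '<accacc>' (8 chars)

8


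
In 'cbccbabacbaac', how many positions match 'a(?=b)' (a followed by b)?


Lookahead 'a(?=b)' matches 'a' only when followed by 'b'.
String: 'cbccbabacbaac'
Checking each position where char is 'a':
  pos 5: 'a' -> MATCH (next='b')
  pos 7: 'a' -> no (next='c')
  pos 10: 'a' -> no (next='a')
  pos 11: 'a' -> no (next='c')
Matching positions: [5]
Count: 1

1


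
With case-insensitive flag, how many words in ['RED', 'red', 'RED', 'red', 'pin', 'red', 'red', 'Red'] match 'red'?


Case-insensitive matching: compare each word's lowercase form to 'red'.
  'RED' -> lower='red' -> MATCH
  'red' -> lower='red' -> MATCH
  'RED' -> lower='red' -> MATCH
  'red' -> lower='red' -> MATCH
  'pin' -> lower='pin' -> no
  'red' -> lower='red' -> MATCH
  'red' -> lower='red' -> MATCH
  'Red' -> lower='red' -> MATCH
Matches: ['RED', 'red', 'RED', 'red', 'red', 'red', 'Red']
Count: 7

7


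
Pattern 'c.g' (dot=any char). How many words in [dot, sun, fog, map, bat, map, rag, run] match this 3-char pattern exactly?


Pattern 'c.g' means: starts with 'c', any single char, ends with 'g'.
Checking each word (must be exactly 3 chars):
  'dot' (len=3): no
  'sun' (len=3): no
  'fog' (len=3): no
  'map' (len=3): no
  'bat' (len=3): no
  'map' (len=3): no
  'rag' (len=3): no
  'run' (len=3): no
Matching words: []
Total: 0

0


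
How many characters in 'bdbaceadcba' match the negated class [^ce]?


Negated class [^ce] matches any char NOT in {c, e}
Scanning 'bdbaceadcba':
  pos 0: 'b' -> MATCH
  pos 1: 'd' -> MATCH
  pos 2: 'b' -> MATCH
  pos 3: 'a' -> MATCH
  pos 4: 'c' -> no (excluded)
  pos 5: 'e' -> no (excluded)
  pos 6: 'a' -> MATCH
  pos 7: 'd' -> MATCH
  pos 8: 'c' -> no (excluded)
  pos 9: 'b' -> MATCH
  pos 10: 'a' -> MATCH
Total matches: 8

8


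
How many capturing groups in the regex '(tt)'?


To count capturing groups, count each '(' that starts a group.
Pattern: '(tt)'
Walking through the pattern:
  Position 0: '(' -> group #1
Total capturing groups: 1

1


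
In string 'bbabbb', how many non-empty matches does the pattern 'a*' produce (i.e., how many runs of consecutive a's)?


Pattern 'a*' matches zero or more a's. We want non-empty runs of consecutive a's.
String: 'bbabbb'
Walking through the string to find runs of a's:
  Run 1: positions 2-2 -> 'a'
Non-empty runs found: ['a']
Count: 1

1


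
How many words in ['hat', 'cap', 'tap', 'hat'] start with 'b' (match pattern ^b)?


Pattern ^b anchors to start of word. Check which words begin with 'b':
  'hat' -> no
  'cap' -> no
  'tap' -> no
  'hat' -> no
Matching words: []
Count: 0

0


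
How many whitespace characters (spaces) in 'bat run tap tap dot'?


\s matches whitespace characters (spaces, tabs, etc.).
Text: 'bat run tap tap dot'
This text has 5 words separated by spaces.
Number of spaces = number of words - 1 = 5 - 1 = 4

4


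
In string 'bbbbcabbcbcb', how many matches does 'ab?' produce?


Pattern 'ab?' matches 'a' optionally followed by 'b'.
String: 'bbbbcabbcbcb'
Scanning left to right for 'a' then checking next char:
  Match 1: 'ab' (a followed by b)
Total matches: 1

1


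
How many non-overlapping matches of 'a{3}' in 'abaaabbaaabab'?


Pattern 'a{3}' matches exactly 3 consecutive a's (greedy, non-overlapping).
String: 'abaaabbaaabab'
Scanning for runs of a's:
  Run at pos 0: 'a' (length 1) -> 0 match(es)
  Run at pos 2: 'aaa' (length 3) -> 1 match(es)
  Run at pos 7: 'aaa' (length 3) -> 1 match(es)
  Run at pos 11: 'a' (length 1) -> 0 match(es)
Matches found: ['aaa', 'aaa']
Total: 2

2


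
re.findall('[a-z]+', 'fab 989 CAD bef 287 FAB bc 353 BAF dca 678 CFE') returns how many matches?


Pattern '[a-z]+' finds one or more lowercase letters.
Text: 'fab 989 CAD bef 287 FAB bc 353 BAF dca 678 CFE'
Scanning for matches:
  Match 1: 'fab'
  Match 2: 'bef'
  Match 3: 'bc'
  Match 4: 'dca'
Total matches: 4

4


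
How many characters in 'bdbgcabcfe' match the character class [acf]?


Character class [acf] matches any of: {a, c, f}
Scanning string 'bdbgcabcfe' character by character:
  pos 0: 'b' -> no
  pos 1: 'd' -> no
  pos 2: 'b' -> no
  pos 3: 'g' -> no
  pos 4: 'c' -> MATCH
  pos 5: 'a' -> MATCH
  pos 6: 'b' -> no
  pos 7: 'c' -> MATCH
  pos 8: 'f' -> MATCH
  pos 9: 'e' -> no
Total matches: 4

4


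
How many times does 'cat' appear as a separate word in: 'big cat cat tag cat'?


Scanning each word for exact match 'cat':
  Word 1: 'big' -> no
  Word 2: 'cat' -> MATCH
  Word 3: 'cat' -> MATCH
  Word 4: 'tag' -> no
  Word 5: 'cat' -> MATCH
Total matches: 3

3


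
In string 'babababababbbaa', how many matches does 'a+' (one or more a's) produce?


Pattern 'a+' matches one or more consecutive a's.
String: 'babababababbbaa'
Scanning for runs of a:
  Match 1: 'a' (length 1)
  Match 2: 'a' (length 1)
  Match 3: 'a' (length 1)
  Match 4: 'a' (length 1)
  Match 5: 'a' (length 1)
  Match 6: 'aa' (length 2)
Total matches: 6

6


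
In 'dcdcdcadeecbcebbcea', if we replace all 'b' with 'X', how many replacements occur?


re.sub('b', 'X', text) replaces every occurrence of 'b' with 'X'.
Text: 'dcdcdcadeecbcebbcea'
Scanning for 'b':
  pos 11: 'b' -> replacement #1
  pos 14: 'b' -> replacement #2
  pos 15: 'b' -> replacement #3
Total replacements: 3

3


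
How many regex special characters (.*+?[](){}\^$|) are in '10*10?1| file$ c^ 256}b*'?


Regex special characters are: . * + ? [ ] ( ) { } \ ^ $ |
Scanning '10*10?1| file$ c^ 256}b*':
  pos 2: '*' -> SPECIAL
  pos 5: '?' -> SPECIAL
  pos 7: '|' -> SPECIAL
  pos 13: '$' -> SPECIAL
  pos 16: '^' -> SPECIAL
  pos 21: '}' -> SPECIAL
  pos 23: '*' -> SPECIAL
Special chars found: ['*', '?', '|', '$', '^', '}', '*']
Total: 7

7


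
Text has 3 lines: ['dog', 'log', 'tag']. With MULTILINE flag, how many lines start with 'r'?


With MULTILINE flag, ^ matches the start of each line.
Lines: ['dog', 'log', 'tag']
Checking which lines start with 'r':
  Line 1: 'dog' -> no
  Line 2: 'log' -> no
  Line 3: 'tag' -> no
Matching lines: []
Count: 0

0


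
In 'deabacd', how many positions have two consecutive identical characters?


Looking for consecutive identical characters in 'deabacd':
  pos 0-1: 'd' vs 'e' -> different
  pos 1-2: 'e' vs 'a' -> different
  pos 2-3: 'a' vs 'b' -> different
  pos 3-4: 'b' vs 'a' -> different
  pos 4-5: 'a' vs 'c' -> different
  pos 5-6: 'c' vs 'd' -> different
Consecutive identical pairs: []
Count: 0

0


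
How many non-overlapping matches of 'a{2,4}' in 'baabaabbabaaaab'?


Pattern 'a{2,4}' matches between 2 and 4 consecutive a's (greedy).
String: 'baabaabbabaaaab'
Finding runs of a's and applying greedy matching:
  Run at pos 1: 'aa' (length 2)
  Run at pos 4: 'aa' (length 2)
  Run at pos 8: 'a' (length 1)
  Run at pos 10: 'aaaa' (length 4)
Matches: ['aa', 'aa', 'aaaa']
Count: 3

3


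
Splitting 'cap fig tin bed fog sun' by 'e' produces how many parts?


Splitting by 'e' breaks the string at each occurrence of the separator.
Text: 'cap fig tin bed fog sun'
Parts after split:
  Part 1: 'cap fig tin b'
  Part 2: 'd fog sun'
Total parts: 2

2


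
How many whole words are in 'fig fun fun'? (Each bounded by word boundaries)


Word boundaries (\b) mark the start/end of each word.
Text: 'fig fun fun'
Splitting by whitespace:
  Word 1: 'fig'
  Word 2: 'fun'
  Word 3: 'fun'
Total whole words: 3

3


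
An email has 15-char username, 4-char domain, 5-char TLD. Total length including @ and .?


An email address has format: username@domain.tld
Username length: 15
'@' character: 1
Domain length: 4
'.' character: 1
TLD length: 5
Total = 15 + 1 + 4 + 1 + 5 = 26

26


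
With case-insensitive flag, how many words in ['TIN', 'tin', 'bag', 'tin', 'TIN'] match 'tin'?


Case-insensitive matching: compare each word's lowercase form to 'tin'.
  'TIN' -> lower='tin' -> MATCH
  'tin' -> lower='tin' -> MATCH
  'bag' -> lower='bag' -> no
  'tin' -> lower='tin' -> MATCH
  'TIN' -> lower='tin' -> MATCH
Matches: ['TIN', 'tin', 'tin', 'TIN']
Count: 4

4


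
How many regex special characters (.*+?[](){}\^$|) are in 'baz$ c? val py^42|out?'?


Regex special characters are: . * + ? [ ] ( ) { } \ ^ $ |
Scanning 'baz$ c? val py^42|out?':
  pos 3: '$' -> SPECIAL
  pos 6: '?' -> SPECIAL
  pos 14: '^' -> SPECIAL
  pos 17: '|' -> SPECIAL
  pos 21: '?' -> SPECIAL
Special chars found: ['$', '?', '^', '|', '?']
Total: 5

5


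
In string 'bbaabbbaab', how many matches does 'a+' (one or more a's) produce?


Pattern 'a+' matches one or more consecutive a's.
String: 'bbaabbbaab'
Scanning for runs of a:
  Match 1: 'aa' (length 2)
  Match 2: 'aa' (length 2)
Total matches: 2

2


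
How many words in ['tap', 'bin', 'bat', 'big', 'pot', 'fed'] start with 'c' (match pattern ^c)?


Pattern ^c anchors to start of word. Check which words begin with 'c':
  'tap' -> no
  'bin' -> no
  'bat' -> no
  'big' -> no
  'pot' -> no
  'fed' -> no
Matching words: []
Count: 0

0


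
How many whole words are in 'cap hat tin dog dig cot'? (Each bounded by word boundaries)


Word boundaries (\b) mark the start/end of each word.
Text: 'cap hat tin dog dig cot'
Splitting by whitespace:
  Word 1: 'cap'
  Word 2: 'hat'
  Word 3: 'tin'
  Word 4: 'dog'
  Word 5: 'dig'
  Word 6: 'cot'
Total whole words: 6

6
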